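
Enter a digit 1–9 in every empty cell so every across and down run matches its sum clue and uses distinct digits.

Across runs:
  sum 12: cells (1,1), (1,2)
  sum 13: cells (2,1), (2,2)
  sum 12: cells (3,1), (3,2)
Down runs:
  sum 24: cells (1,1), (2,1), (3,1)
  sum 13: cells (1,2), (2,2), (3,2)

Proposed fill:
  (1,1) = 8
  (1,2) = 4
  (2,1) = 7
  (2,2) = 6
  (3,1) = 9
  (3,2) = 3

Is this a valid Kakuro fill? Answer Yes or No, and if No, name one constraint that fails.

Across: 8+4=12; 7+6=13; 9+3=12. Down: 8+7+9=24; 4+6+3=13. No digit repeats within any run.

Yes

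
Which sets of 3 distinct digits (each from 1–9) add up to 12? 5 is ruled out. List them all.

{1,2,9}; {1,3,8}; {1,4,7}; {2,3,7}; {2,4,6}

3 distinct digits from 1–9 sum between 6 and 24.
Dropping sets that contain 5.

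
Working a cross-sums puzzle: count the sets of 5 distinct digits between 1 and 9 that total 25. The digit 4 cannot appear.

6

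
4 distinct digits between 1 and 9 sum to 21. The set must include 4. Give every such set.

4 distinct digits from 1–9 sum between 10 and 30.
Keeping only sets containing 4.

{1,4,7,9}; {2,4,6,9}; {2,4,7,8}; {3,4,5,9}; {3,4,6,8}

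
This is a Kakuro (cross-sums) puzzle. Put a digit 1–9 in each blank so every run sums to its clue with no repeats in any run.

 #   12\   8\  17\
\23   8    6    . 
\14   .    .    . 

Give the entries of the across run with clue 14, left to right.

23 in 3 cells must be {6,8,9}; 17 in 2 cells must be {8,9}.
R1C3 = 23 − 14 = 9 completes the 23 across.
R2C1 = 12 − 8 = 4 completes the 12 down.
R2C2 = 8 − 6 = 2 completes the 8 down.
R2C3 = 14 − 6 = 8 completes the 14 across.

4 2 8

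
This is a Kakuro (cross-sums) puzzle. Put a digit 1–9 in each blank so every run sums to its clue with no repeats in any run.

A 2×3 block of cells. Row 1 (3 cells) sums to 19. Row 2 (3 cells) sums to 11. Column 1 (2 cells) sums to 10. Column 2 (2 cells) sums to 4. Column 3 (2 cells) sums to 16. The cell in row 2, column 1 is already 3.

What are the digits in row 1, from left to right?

4 in 2 cells must be {1,3}; 16 in 2 cells must be {7,9}.
(1,1) = 10 − 3 = 7 completes the 10 down.
Given what's placed, (1,2) must be 3 to fit the 19 across and 4 down.
(1,3) = 19 − 10 = 9 completes the 19 across.
(2,2) = 4 − 3 = 1 completes the 4 down.
(2,3) = 11 − 4 = 7 completes the 11 across.

7 3 9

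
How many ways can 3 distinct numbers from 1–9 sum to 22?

3 distinct digits from 1–9 sum between 6 and 24.
Enumerating: {5,8,9}, {6,7,9}.

2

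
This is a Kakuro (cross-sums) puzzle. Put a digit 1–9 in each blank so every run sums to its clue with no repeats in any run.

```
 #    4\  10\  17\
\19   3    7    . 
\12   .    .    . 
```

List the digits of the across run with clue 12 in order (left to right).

4 in 2 cells must be {1,3}; 17 in 2 cells must be {8,9}.
R1C3 = 19 − 10 = 9 completes the 19 across.
R2C1 = 4 − 3 = 1 completes the 4 down.
R2C2 = 10 − 7 = 3 completes the 10 down.
R2C3 = 12 − 4 = 8 completes the 12 across.

1 3 8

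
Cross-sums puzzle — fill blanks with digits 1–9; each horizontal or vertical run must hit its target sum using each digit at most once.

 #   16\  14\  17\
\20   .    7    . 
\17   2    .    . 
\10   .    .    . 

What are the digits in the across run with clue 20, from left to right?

Given what's placed, R2C2 must be 6 to fit the 17 across and 14 down.
R2C3 = 17 − 8 = 9 completes the 17 across.
R3C2 = 14 − 13 = 1 completes the 14 down.
Given what's placed, R1C3 must be 5 to fit the 20 across and 17 down.
R3C3 = 17 − 14 = 3 completes the 17 down.
R1C1 = 20 − 12 = 8 completes the 20 across.
R3C1 = 10 − 4 = 6 completes the 10 across.

8, 7, 5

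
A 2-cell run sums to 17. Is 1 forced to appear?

No

The only way to make 17 from 2 distinct digits is {8,9}, which does not contain 1.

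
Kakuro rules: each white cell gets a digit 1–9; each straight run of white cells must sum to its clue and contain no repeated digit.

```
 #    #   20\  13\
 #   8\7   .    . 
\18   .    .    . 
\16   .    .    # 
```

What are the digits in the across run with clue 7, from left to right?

16 in 2 cells must be {7,9}.
The 16 across and the 8 down share only 7, so R3C1 = 7.
R3C2 = 16 − 7 = 9 completes the 16 across.
R2C1 = 8 − 7 = 1 completes the 8 down.
R2C2 = 8: the only remaining digit allowed by both the 18 across and the 20 down.
R2C3 = 18 − 9 = 9 completes the 18 across.
R1C2 = 20 − 17 = 3 completes the 20 down.
R1C3 = 7 − 3 = 4 completes the 7 across.

3 4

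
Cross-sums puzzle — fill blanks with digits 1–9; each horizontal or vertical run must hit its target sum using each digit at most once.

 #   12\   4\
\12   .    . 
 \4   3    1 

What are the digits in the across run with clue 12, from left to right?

9 3

4 in 2 cells must be {1,3}.
R1C1 = 12 − 3 = 9 completes the 12 down.
R1C2 = 12 − 9 = 3 completes the 12 across.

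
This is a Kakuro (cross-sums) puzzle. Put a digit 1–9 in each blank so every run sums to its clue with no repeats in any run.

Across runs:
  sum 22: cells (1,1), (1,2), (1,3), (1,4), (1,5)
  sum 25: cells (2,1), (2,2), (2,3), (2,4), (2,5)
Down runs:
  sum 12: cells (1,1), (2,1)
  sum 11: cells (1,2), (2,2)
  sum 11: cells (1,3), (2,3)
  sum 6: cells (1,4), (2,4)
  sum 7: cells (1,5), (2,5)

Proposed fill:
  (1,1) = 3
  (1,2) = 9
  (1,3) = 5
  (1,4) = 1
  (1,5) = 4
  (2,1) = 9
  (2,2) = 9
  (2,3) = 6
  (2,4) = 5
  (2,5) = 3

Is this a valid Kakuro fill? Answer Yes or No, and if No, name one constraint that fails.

No — the down run (1,2)–(2,2) sums to 18, not 11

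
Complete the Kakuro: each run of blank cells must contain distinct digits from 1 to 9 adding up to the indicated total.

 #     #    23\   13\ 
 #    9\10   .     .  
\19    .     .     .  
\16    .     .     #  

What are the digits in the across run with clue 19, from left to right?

2 8 9

16 in 2 cells must be {7,9}; 23 in 3 cells must be {6,8,9}.
The 16 across and the 9 down share only 7, so R3C1 = 7.
R3C2 = 16 − 7 = 9 completes the 16 across.
R2C1 = 9 − 7 = 2 completes the 9 down.
R2C2 = 8: the only remaining digit allowed by both the 19 across and the 23 down.
R2C3 = 19 − 10 = 9 completes the 19 across.
R1C2 = 23 − 17 = 6 completes the 23 down.
R1C3 = 10 − 6 = 4 completes the 10 across.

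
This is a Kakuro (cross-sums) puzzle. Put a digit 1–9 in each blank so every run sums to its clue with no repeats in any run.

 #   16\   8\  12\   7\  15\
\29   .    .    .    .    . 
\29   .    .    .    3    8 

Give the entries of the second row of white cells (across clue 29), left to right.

7 2 9 3 8

16 in 2 cells must be {7,9}.
R1C4 = 7 − 3 = 4 completes the 7 down.
R1C5 = 15 − 8 = 7 completes the 15 down.
R1C1 = 9: the only remaining digit allowed by both the 29 across and the 16 down.
R2C1 = 16 − 9 = 7 completes the 16 down.
Nothing is forced directly, so branch on R2C3, whose candidates are 5 or 9. If R2C3 = 5: then R1C3 would have to be in {1,3,6,8} for the 29 across but in {7} for the 12 down — contradiction. So R2C3 = 9.
R1C3 = 12 − 9 = 3 completes the 12 down.
R2C2 = 29 − 27 = 2 completes the 29 across.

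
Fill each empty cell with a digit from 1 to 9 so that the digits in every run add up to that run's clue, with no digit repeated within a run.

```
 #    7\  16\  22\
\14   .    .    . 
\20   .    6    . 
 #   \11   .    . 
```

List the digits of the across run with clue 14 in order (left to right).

Given what's placed, R2C1 must be 5 to fit the 20 across and 7 down.
R2C3 = 20 − 11 = 9 completes the 20 across.
R1C1 = 7 − 5 = 2 completes the 7 down.
No cell is forced outright now. R1C3 can only be 5 or 7 or 8 (the digits allowed by both its 14 across and its 22 down). If R1C3 = 7: then R1C2 would have to be in {5} for the 14 across but in {1,2,3,7,8,9} for the 16 down — contradiction. If R1C3 = 8: then R1C2 would have to be in {4} for the 14 across but in {1,2,3,7,8,9} for the 16 down — contradiction. So R1C3 = 5.
R1C2 = 14 − 7 = 7 completes the 14 across.
R3C2 = 16 − 13 = 3 completes the 16 down.
R3C3 = 11 − 3 = 8 completes the 11 across.

2 7 5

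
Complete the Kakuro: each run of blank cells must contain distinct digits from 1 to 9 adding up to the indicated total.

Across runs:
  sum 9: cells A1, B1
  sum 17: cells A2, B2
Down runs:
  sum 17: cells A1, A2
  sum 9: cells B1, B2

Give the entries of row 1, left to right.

8 1

17 in 2 cells must be {8,9}.
The 9 across and the 17 down share only 8, so A1 = 8.
B1 = 9 − 8 = 1 completes the 9 across.
A2 = 17 − 8 = 9 completes the 17 down.
B2 = 17 − 9 = 8 completes the 17 across.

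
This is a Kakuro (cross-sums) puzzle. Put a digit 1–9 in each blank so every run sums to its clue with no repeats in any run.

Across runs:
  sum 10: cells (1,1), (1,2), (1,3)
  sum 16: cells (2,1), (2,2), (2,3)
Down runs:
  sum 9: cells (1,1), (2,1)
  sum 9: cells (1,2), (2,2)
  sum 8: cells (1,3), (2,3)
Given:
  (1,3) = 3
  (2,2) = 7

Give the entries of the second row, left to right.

4, 7, 5

(1,2) = 9 − 7 = 2 completes the 9 down.
(2,3) = 8 − 3 = 5 completes the 8 down.
(1,1) = 10 − 5 = 5 completes the 10 across.
(2,1) = 16 − 12 = 4 completes the 16 across.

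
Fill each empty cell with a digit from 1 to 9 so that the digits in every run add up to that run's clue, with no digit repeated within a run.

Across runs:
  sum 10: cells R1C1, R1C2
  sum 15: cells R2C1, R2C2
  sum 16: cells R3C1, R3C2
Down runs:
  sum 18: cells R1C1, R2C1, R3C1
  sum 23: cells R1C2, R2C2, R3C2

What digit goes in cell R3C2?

9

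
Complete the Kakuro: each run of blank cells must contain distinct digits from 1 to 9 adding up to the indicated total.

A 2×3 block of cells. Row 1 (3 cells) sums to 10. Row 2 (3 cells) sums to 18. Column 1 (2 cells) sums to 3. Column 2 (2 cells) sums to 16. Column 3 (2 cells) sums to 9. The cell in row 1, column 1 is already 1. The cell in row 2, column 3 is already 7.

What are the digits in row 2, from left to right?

2, 9, 7

3 in 2 cells must be {1,2}; 16 in 2 cells must be {7,9}.
(1,2) = 7: the only remaining digit allowed by both the 10 across and the 16 down.
(1,3) = 10 − 8 = 2 completes the 10 across.
(2,1) = 3 − 1 = 2 completes the 3 down.
(2,2) = 18 − 9 = 9 completes the 18 across.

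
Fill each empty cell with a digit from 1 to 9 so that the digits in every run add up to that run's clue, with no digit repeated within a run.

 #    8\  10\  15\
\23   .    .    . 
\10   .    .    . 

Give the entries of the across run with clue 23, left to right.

23 in 3 cells must be {6,8,9}.
The 23 across and the 8 down share only 6, so R1C1 = 6.
R2C1 = 8 − 6 = 2 completes the 8 down.
Given what's placed, R2C3 must be 7 to fit the 10 across and 15 down.
R1C3 = 15 − 7 = 8 completes the 15 down.
R2C2 = 10 − 9 = 1 completes the 10 across.
R1C2 = 23 − 14 = 9 completes the 23 across.

6 9 8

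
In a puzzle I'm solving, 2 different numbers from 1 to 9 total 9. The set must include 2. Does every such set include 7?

Yes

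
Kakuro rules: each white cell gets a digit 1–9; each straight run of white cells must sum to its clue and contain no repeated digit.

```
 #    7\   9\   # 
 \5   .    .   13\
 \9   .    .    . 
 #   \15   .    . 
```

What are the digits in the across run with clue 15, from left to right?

6 9

The 15 across and the 9 down share only 6, so R3C2 = 6.
R3C3 = 15 − 6 = 9 completes the 15 across.
R2C3 = 13 − 9 = 4 completes the 13 down.
R2C2 = 2: the only remaining digit allowed by both the 9 across and the 9 down.
R1C2 = 9 − 8 = 1 completes the 9 down.
R2C1 = 9 − 6 = 3 completes the 9 across.
R1C1 = 5 − 1 = 4 completes the 5 across.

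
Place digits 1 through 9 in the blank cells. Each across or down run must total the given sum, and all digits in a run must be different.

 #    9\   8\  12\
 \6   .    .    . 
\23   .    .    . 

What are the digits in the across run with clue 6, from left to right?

6 in 3 cells must be {1,2,3}; 23 in 3 cells must be {6,8,9}.
The 6 across and the 12 down share only 3, so R1C3 = 3.
The 23 across and the 8 down share only 6, so R2C2 = 6.
R2C3 = 12 − 3 = 9 completes the 12 down.
R1C2 = 8 − 6 = 2 completes the 8 down.
R2C1 = 23 − 15 = 8 completes the 23 across.
R1C1 = 6 − 5 = 1 completes the 6 across.

1, 2, 3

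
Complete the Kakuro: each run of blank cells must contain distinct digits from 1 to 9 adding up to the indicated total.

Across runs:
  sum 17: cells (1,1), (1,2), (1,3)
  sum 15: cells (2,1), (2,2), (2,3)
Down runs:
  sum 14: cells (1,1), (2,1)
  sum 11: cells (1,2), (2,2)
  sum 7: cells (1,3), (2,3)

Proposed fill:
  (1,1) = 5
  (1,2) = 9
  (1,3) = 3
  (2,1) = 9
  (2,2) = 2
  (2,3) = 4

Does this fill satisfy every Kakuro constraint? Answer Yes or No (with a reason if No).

Yes

Across: 5+9+3=17; 9+2+4=15. Down: 5+9=14; 9+2=11; 3+4=7. No digit repeats within any run.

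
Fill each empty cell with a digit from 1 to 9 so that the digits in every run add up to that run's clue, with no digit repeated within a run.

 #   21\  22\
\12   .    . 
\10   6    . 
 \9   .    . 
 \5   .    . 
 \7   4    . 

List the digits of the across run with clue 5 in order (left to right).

R2C2 = 10 − 6 = 4 completes the 10 across.
R5C2 = 7 − 4 = 3 completes the 7 across.
Nothing is forced directly, so branch on R4C2, whose candidates are 1 or 2. If R4C2 = 1: then R4C1 would have to be in {4} for the 5 across but in {1,2,3,7,8} for the 21 down — contradiction. So R4C2 = 2.
R4C1 = 5 − 2 = 3 completes the 5 across.
R1C1 = 7: the only remaining digit allowed by both the 12 across and the 21 down.
R1C2 = 12 − 7 = 5 completes the 12 across.
R3C1 = 21 − 20 = 1 completes the 21 down.
R3C2 = 9 − 1 = 8 completes the 9 across.

3 2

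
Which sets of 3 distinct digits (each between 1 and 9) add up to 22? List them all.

{5,8,9}; {6,7,9}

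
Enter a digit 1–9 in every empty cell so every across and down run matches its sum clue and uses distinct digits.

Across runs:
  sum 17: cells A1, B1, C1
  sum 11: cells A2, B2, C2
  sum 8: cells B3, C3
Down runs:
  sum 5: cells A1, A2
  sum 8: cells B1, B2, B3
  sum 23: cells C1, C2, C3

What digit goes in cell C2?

8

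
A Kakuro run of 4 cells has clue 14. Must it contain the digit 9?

No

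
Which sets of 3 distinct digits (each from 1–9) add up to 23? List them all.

{6,8,9}

3 distinct digits from 1–9 sum between 6 and 24.
Only one set works: {6,8,9}.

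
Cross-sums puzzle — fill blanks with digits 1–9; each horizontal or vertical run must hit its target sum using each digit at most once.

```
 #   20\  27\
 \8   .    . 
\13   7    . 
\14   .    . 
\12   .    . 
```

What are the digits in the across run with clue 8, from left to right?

1 7

R2C2 = 13 − 7 = 6 completes the 13 across.
No cell is forced outright now. R1C2 can only be 5 or 7 (the digits allowed by both its 8 across and its 27 down). If R1C2 = 5: that forces R1C1 = 3, R3C2 = 9, R4C2 = 7, after which R3C1 would have to be in {5} for the 14 across but in {1,2,4,6,8,9} for the 20 down — contradiction. So R1C2 = 7.
R1C1 = 8 − 7 = 1 completes the 8 across.
No cell is forced outright now. R3C1 can only be 8 or 9 (the digits allowed by both its 14 across and its 20 down). If R3C1 = 8: then R3C2 would have to be in {6} for the 14 across but in {5,9} for the 27 down — contradiction. So R3C1 = 9.
R3C2 = 14 − 9 = 5 completes the 14 across.
R4C1 = 20 − 17 = 3 completes the 20 down.
R4C2 = 12 − 3 = 9 completes the 12 across.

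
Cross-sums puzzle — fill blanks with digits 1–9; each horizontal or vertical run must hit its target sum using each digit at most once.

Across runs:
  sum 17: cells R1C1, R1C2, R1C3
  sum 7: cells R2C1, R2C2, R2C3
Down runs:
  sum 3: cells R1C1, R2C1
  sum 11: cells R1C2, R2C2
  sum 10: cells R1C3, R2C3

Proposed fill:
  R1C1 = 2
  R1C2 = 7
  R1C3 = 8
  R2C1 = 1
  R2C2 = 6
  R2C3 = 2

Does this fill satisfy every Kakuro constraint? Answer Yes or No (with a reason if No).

No — the across run R2C1–R2C3 sums to 9, not 7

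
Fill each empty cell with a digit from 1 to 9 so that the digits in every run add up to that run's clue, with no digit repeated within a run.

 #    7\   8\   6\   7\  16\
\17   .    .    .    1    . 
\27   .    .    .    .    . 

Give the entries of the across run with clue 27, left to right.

3 5 4 6 9

16 in 2 cells must be {7,9}.
R1C5 = 7: the only remaining digit allowed by both the 17 across and the 16 down.
R2C4 = 7 − 1 = 6 completes the 7 down.
R2C5 = 16 − 7 = 9 completes the 16 down.
Nothing is forced directly, so branch on R1C2, whose candidates are 2 or 3. If R1C2 = 2: that forces R1C3 = 4, after which R2C2 would have to be in {1,2,3,4,5,7,8} for the 27 across but in {6} for the 8 down — contradiction. So R1C2 = 3.
R2C2 = 8 − 3 = 5 completes the 8 down.
Given what's placed, R2C3 must be 4 to fit the 27 across and 6 down.
R1C3 = 6 − 4 = 2 completes the 6 down.
R2C1 = 27 − 24 = 3 completes the 27 across.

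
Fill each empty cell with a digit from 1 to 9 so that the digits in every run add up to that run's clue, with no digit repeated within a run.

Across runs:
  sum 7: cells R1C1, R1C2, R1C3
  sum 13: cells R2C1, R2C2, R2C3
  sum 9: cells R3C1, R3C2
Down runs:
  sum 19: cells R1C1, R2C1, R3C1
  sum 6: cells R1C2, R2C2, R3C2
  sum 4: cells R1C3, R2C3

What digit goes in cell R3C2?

7 in 3 cells must be {1,2,4}; 6 in 3 cells must be {1,2,3}; 4 in 2 cells must be {1,3}.
Only 1 fits R1C3 under both its across sum 7 and down sum 4.
R2C3 = 4 − 1 = 3 completes the 4 down.
Given what's placed, R1C2 must be 2 to fit the 7 across and 6 down.
R2C2 = 1: the only remaining digit allowed by both the 13 across and the 6 down.
R3C2 = 6 − 3 = 3 completes the 6 down.

3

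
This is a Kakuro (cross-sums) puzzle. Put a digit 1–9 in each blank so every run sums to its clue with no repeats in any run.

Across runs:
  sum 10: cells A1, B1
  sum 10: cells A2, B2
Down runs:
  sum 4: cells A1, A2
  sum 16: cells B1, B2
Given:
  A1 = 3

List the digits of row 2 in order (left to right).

4 in 2 cells must be {1,3}; 16 in 2 cells must be {7,9}.
B1 = 10 − 3 = 7 completes the 10 across.
A2 = 4 − 3 = 1 completes the 4 down.
B2 = 10 − 1 = 9 completes the 10 across.

1, 9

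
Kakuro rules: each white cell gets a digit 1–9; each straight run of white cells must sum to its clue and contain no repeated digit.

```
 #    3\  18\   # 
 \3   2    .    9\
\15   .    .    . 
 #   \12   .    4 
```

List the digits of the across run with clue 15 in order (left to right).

1, 9, 5

3 in 2 cells must be {1,2}.
R1C2 = 3 − 2 = 1 completes the 3 across.
R2C1 = 3 − 2 = 1 completes the 3 down.
R2C3 = 9 − 4 = 5 completes the 9 down.
R3C2 = 12 − 4 = 8 completes the 12 across.
R2C2 = 15 − 6 = 9 completes the 15 across.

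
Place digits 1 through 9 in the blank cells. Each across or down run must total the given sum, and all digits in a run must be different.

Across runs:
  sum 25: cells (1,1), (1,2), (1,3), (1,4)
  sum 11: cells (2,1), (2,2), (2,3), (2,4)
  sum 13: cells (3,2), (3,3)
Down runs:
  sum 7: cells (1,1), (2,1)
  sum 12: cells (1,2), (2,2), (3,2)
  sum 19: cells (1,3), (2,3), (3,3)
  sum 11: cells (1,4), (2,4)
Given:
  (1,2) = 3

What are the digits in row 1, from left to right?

11 in 4 cells must be {1,2,3,5}.
Nothing is forced directly, so branch on (2,4), whose candidates are 2 or 3 or 5. If (2,4) = 3: that forces (1,4) = 8, (1,1) = 5, (1,3) = 9, (2,1) = 2, after which (2,3) would have to be in {1,5} for the 11 across but in {2,3,4,6,7,8} for the 19 down — contradiction. If (2,4) = 5: that forces (1,4) = 6, after which (1,1) would have to be in {7,9} for the 25 across but in {1,2,3,4,5,6} for the 7 down — contradiction. So (2,4) = 2.
(1,4) = 11 − 2 = 9 completes the 11 down.
Nothing is forced directly, so branch on (1,1), whose candidates are 5 or 6. If (1,1) = 5: that forces (1,3) = 8, after which (2,1) would have to be in {1,3,5} for the 11 across but in {2} for the 7 down — contradiction. So (1,1) = 6.
(1,3) = 25 − 18 = 7 completes the 25 across.

6 3 7 9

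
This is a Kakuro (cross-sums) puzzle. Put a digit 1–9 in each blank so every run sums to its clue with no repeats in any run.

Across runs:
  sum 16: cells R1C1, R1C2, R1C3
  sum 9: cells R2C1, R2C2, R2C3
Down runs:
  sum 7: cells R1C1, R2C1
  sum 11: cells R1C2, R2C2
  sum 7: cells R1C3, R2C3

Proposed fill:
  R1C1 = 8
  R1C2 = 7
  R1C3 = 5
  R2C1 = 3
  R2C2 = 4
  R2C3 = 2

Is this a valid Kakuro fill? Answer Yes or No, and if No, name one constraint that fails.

No — the across run R1C1–R1C3 sums to 20, not 16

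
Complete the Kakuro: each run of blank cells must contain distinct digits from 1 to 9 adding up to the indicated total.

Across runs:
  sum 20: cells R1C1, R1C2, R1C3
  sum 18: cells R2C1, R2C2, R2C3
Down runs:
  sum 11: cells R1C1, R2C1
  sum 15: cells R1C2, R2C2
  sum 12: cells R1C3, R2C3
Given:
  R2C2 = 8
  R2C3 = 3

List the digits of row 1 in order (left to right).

4 7 9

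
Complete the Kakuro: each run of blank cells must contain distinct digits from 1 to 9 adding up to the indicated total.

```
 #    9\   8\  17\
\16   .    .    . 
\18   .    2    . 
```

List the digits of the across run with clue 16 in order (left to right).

17 in 2 cells must be {8,9}.
R1C2 = 8 − 2 = 6 completes the 8 down.
R2C1 = 7: the only remaining digit allowed by both the 18 across and the 9 down.
R2C3 = 18 − 9 = 9 completes the 18 across.
R1C1 = 9 − 7 = 2 completes the 9 down.
R1C3 = 16 − 8 = 8 completes the 16 across.

2 6 8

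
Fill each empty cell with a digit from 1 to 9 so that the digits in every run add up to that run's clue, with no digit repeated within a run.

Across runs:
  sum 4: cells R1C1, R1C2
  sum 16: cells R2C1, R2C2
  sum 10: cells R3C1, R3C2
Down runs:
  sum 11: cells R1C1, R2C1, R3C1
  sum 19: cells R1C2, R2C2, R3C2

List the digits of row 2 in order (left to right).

4 in 2 cells must be {1,3}; 16 in 2 cells must be {7,9}.
The 4 across and the 19 down share only 3, so R1C2 = 3.
The 16 across and the 11 down share only 7, so R2C1 = 7.
R2C2 = 16 − 7 = 9 completes the 16 across.
R3C2 = 19 − 12 = 7 completes the 19 down.
R1C1 = 4 − 3 = 1 completes the 4 across.
R3C1 = 10 − 7 = 3 completes the 10 across.

7 9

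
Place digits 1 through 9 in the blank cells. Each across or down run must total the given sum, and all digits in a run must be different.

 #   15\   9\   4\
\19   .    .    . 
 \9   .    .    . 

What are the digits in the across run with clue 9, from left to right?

4 in 2 cells must be {1,3}.
The 19 across and the 4 down share only 3, so R1C3 = 3.
The 9 across and the 15 down share only 6, so R2C1 = 6.
R2C3 = 4 − 3 = 1 completes the 4 down.
R1C1 = 15 − 6 = 9 completes the 15 down.
R1C2 = 19 − 12 = 7 completes the 19 across.
R2C2 = 9 − 7 = 2 completes the 9 across.

6 2 1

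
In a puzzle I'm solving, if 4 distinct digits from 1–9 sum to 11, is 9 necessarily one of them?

The only way to make 11 from 4 distinct digits is {1,2,3,5}, which does not contain 9.

No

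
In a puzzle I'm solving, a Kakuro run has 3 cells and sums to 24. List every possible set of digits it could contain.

3 distinct digits from 1–9 sum between 6 and 24.
Only one set works: {7,8,9}.

{7,8,9}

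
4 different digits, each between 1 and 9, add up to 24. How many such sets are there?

8

4 distinct digits from 1–9 sum between 10 and 30.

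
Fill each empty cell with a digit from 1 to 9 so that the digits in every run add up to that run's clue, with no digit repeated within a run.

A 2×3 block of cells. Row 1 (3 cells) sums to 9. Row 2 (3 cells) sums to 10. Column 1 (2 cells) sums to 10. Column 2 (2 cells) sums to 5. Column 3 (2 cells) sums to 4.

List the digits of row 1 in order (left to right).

4, 2, 3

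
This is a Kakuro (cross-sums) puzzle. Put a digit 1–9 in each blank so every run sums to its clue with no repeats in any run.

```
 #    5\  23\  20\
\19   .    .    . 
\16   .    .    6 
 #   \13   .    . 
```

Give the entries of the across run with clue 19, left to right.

23 in 3 cells must be {6,8,9}.
Nothing is forced directly, so branch on R1C3, whose candidates are 5 or 9. If R1C3 = 5: then R1C1 would have to be in {6,8} for the 19 across but in {1,2,3,4} for the 5 down — contradiction. So R1C3 = 9.
R3C3 = 20 − 15 = 5 completes the 20 down.
R3C2 = 13 − 5 = 8 completes the 13 across.
Given what's placed, R1C2 must be 6 to fit the 19 across and 23 down.
R2C2 = 23 − 14 = 9 completes the 23 down.
R1C1 = 19 − 15 = 4 completes the 19 across.
R2C1 = 16 − 15 = 1 completes the 16 across.

4 6 9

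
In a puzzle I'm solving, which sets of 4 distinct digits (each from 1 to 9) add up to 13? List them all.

4 distinct digits from 1–9 sum between 10 and 30.

{1,2,3,7}; {1,2,4,6}; {1,3,4,5}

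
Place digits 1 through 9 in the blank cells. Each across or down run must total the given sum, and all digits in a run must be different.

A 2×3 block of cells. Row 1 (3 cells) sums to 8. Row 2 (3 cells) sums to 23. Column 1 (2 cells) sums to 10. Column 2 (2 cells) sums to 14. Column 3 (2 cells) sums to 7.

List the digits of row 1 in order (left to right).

23 in 3 cells must be {6,8,9}.
The 8 across and the 14 down share only 5, so (1,2) = 5.
(2,2) = 14 − 5 = 9 completes the 14 down.
Given what's placed, (2,3) must be 6 to fit the 23 across and 7 down.
(1,3) = 7 − 6 = 1 completes the 7 down.
(2,1) = 23 − 15 = 8 completes the 23 across.
(1,1) = 8 − 6 = 2 completes the 8 across.

2 5 1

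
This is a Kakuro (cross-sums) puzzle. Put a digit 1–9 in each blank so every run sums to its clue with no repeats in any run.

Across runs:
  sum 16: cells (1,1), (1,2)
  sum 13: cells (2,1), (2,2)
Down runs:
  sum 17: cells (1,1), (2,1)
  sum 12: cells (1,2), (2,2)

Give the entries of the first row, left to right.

16 in 2 cells must be {7,9}; 17 in 2 cells must be {8,9}.
The 16 across and the 17 down share only 9, so (1,1) = 9.
(1,2) = 16 − 9 = 7 completes the 16 across.
(2,1) = 17 − 9 = 8 completes the 17 down.
(2,2) = 13 − 8 = 5 completes the 13 across.

9 7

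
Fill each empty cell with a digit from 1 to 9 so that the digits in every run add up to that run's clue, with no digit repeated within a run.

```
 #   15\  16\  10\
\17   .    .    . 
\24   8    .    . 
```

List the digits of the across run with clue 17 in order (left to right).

7, 9, 1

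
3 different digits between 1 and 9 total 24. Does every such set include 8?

Yes

The only way to make 24 from 3 distinct digits is {7,8,9}, which contains 8.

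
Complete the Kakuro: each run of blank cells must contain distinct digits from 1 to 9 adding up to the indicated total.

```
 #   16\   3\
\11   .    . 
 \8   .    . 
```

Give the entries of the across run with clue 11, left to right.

9 2

16 in 2 cells must be {7,9}; 3 in 2 cells must be {1,2}.
The 11 across and the 3 down share only 2, so R1C2 = 2.
The 8 across and the 16 down share only 7, so R2C1 = 7.
R2C2 = 8 − 7 = 1 completes the 8 across.
R1C1 = 11 − 2 = 9 completes the 11 across.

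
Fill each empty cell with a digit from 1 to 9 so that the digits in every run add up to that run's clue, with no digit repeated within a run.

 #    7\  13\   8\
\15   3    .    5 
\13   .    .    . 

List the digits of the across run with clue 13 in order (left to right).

R1C2 = 15 − 8 = 7 completes the 15 across.
R2C1 = 7 − 3 = 4 completes the 7 down.
R2C2 = 13 − 7 = 6 completes the 13 down.
R2C3 = 13 − 10 = 3 completes the 13 across.

4 6 3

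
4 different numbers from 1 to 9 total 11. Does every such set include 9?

The only way to make 11 from 4 distinct digits is {1,2,3,5}, which does not contain 9.

No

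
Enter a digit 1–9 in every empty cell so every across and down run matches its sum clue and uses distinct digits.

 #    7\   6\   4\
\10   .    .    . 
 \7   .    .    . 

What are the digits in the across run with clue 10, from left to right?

7 in 3 cells must be {1,2,4}; 4 in 2 cells must be {1,3}.
The 7 across and the 4 down share only 1, so R2C3 = 1.
R1C3 = 4 − 1 = 3 completes the 4 down.
Nothing is forced directly, so branch on R2C1, whose candidates are 2 or 4. If R2C1 = 4: then R1C1 would have to be in {1,2,5,6} for the 10 across but in {3} for the 7 down — contradiction. So R2C1 = 2.
R1C1 = 7 − 2 = 5 completes the 7 down.
R1C2 = 10 − 8 = 2 completes the 10 across.
R2C2 = 7 − 3 = 4 completes the 7 across.

5 2 3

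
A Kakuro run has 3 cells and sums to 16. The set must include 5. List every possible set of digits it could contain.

{2,5,9}; {3,5,8}; {4,5,7}

3 distinct digits from 1–9 sum between 6 and 24.
Keeping only sets containing 5.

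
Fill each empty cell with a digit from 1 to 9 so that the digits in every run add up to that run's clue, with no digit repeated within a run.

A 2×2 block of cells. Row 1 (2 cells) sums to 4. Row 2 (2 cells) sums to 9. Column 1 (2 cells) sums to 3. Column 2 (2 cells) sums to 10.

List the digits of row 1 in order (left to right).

4 in 2 cells must be {1,3}; 3 in 2 cells must be {1,2}.
The 4 across and the 3 down share only 1, so (1,1) = 1.
(1,2) = 4 − 1 = 3 completes the 4 across.
(2,1) = 3 − 1 = 2 completes the 3 down.
(2,2) = 9 − 2 = 7 completes the 9 across.

1 3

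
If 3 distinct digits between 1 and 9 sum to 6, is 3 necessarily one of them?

Yes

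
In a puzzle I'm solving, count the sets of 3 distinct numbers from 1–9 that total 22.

2

3 distinct digits from 1–9 sum between 6 and 24.
Enumerating: {5,8,9}, {6,7,9}.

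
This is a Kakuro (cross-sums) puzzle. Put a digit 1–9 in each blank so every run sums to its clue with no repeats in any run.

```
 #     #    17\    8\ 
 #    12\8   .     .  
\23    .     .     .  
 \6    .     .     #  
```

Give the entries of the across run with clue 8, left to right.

23 in 3 cells must be {6,8,9}.
The 23 across and the 8 down share only 6, so R2C3 = 6.
R1C3 = 8 − 6 = 2 completes the 8 down.
R1C2 = 8 − 2 = 6 completes the 8 across.
No cell is forced outright now. R3C1 can only be 4 or 5 (the digits allowed by both its 6 across and its 12 down). If R3C1 = 5: then R2C1 would have to be in {8,9} for the 23 across but in {7} for the 12 down — contradiction. So R3C1 = 4.
R2C1 = 12 − 4 = 8 completes the 12 down.
R2C2 = 23 − 14 = 9 completes the 23 across.
R3C2 = 6 − 4 = 2 completes the 6 across.

6 2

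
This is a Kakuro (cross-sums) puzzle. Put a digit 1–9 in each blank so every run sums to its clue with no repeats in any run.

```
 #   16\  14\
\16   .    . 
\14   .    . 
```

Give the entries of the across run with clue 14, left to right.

9, 5

16 in 2 cells must be {7,9}.
The 16 across and the 14 down share only 9, so R1C2 = 9.
The 14 across and the 16 down share only 9, so R2C1 = 9.
R2C2 = 14 − 9 = 5 completes the 14 across.
R1C1 = 16 − 9 = 7 completes the 16 across.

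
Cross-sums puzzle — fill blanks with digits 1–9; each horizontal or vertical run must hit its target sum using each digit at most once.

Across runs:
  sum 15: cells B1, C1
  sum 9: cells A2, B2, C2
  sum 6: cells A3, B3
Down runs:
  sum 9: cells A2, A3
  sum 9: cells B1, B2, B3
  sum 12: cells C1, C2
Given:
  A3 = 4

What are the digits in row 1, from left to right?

6 9

B1 = 6: only digit in both the 15-across and 9-down candidate sets.
C1 = 15 − 6 = 9 completes the 15 across.
A2 = 9 − 4 = 5 completes the 9 down.
B2 = 1: the only remaining digit allowed by both the 9 across and the 9 down.
C2 = 9 − 6 = 3 completes the 9 across.
B3 = 6 − 4 = 2 completes the 6 across.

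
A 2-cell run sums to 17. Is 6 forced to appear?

The only way to make 17 from 2 distinct digits is {8,9}, which does not contain 6.

No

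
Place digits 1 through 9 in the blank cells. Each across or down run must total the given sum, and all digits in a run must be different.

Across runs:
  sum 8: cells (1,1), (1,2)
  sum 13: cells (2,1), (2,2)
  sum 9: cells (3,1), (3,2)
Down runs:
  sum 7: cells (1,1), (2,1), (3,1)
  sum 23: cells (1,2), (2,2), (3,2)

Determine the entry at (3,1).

1

7 in 3 cells must be {1,2,4}; 23 in 3 cells must be {6,8,9}.
The 8 across and the 23 down share only 6, so (1,2) = 6.
The 13 across and the 7 down share only 4, so (2,1) = 4.
(2,2) = 13 − 4 = 9 completes the 13 across.
(3,2) = 23 − 15 = 8 completes the 23 down.
(1,1) = 8 − 6 = 2 completes the 8 across.
(3,1) = 9 − 8 = 1 completes the 9 across.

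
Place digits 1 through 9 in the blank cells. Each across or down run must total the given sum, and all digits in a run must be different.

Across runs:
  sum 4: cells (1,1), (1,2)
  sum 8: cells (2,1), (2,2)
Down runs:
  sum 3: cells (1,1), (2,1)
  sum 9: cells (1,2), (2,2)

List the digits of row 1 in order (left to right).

1, 3

4 in 2 cells must be {1,3}; 3 in 2 cells must be {1,2}.
The 4 across and the 3 down share only 1, so (1,1) = 1.
(1,2) = 4 − 1 = 3 completes the 4 across.
(2,1) = 3 − 1 = 2 completes the 3 down.
(2,2) = 8 − 2 = 6 completes the 8 across.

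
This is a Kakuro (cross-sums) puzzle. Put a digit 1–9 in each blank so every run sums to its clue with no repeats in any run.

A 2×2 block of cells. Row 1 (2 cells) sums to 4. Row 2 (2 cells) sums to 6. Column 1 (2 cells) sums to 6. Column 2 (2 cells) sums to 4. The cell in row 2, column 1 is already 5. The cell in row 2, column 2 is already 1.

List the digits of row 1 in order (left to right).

1 3

4 in 2 cells must be {1,3}.
(1,1) = 6 − 5 = 1 completes the 6 down.
(1,2) = 4 − 1 = 3 completes the 4 across.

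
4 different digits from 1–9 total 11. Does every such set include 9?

No

The only way to make 11 from 4 distinct digits is {1,2,3,5}, which does not contain 9.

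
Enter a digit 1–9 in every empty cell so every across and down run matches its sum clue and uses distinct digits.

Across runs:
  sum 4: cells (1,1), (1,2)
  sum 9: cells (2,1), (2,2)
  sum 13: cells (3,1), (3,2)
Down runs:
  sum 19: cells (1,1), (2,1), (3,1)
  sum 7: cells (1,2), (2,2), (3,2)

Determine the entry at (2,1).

7

4 in 2 cells must be {1,3}; 7 in 3 cells must be {1,2,4}.
The 4 across and the 19 down share only 3, so (1,1) = 3.
(1,2) = 4 − 3 = 1 completes the 4 across.
Given what's placed, (2,1) must be 7 to fit the 9 across and 19 down.
(2,2) = 9 − 7 = 2 completes the 9 across.
(3,1) = 19 − 10 = 9 completes the 19 down.
(3,2) = 13 − 9 = 4 completes the 13 across.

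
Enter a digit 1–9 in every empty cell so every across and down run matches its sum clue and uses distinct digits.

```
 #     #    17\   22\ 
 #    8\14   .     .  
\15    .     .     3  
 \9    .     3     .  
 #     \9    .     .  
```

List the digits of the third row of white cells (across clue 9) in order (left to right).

1 3 5

Nothing is forced directly, so branch on R2C1, whose candidates are 5 or 7. If R2C1 = 5: that forces R2C2 = 7, after which R3C1 would have to be in {1,2,4,5} for the 9 across but in {3} for the 8 down — contradiction. So R2C1 = 7.
R2C2 = 15 − 10 = 5 completes the 15 across.
R3C1 = 8 − 7 = 1 completes the 8 down.
R3C3 = 9 − 4 = 5 completes the 9 across.
Given what's placed, R1C2 must be 8 to fit the 14 across and 17 down.
R1C3 = 14 − 8 = 6 completes the 14 across.
R4C2 = 17 − 16 = 1 completes the 17 down.
R4C3 = 9 − 1 = 8 completes the 9 across.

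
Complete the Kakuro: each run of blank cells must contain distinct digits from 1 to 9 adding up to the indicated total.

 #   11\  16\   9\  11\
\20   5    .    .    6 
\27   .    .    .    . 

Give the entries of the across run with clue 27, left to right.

16 in 2 cells must be {7,9}.
R1C2 = 7: the only remaining digit allowed by both the 20 across and the 16 down.
R1C3 = 20 − 18 = 2 completes the 20 across.
R2C1 = 11 − 5 = 6 completes the 11 down.
R2C2 = 16 − 7 = 9 completes the 16 down.
R2C3 = 9 − 2 = 7 completes the 9 down.
R2C4 = 27 − 22 = 5 completes the 27 across.

6 9 7 5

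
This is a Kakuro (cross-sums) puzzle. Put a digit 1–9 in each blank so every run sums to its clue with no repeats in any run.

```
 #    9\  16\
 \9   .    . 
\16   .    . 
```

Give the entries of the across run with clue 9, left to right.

2, 7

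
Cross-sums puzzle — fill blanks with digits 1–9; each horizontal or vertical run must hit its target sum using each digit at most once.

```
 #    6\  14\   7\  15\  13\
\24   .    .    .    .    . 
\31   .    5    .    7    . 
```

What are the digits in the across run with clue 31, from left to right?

R1C2 = 14 − 5 = 9 completes the 14 down.
R1C4 = 15 − 7 = 8 completes the 15 down.
R1C5 = 4: the only remaining digit allowed by both the 24 across and the 13 down.
R2C5 = 13 − 4 = 9 completes the 13 down.
Nothing is forced directly, so branch on R2C1, whose candidates are 2 or 4. If R2C1 = 2: then R1C1 would have to be in {1,2} for the 24 across but in {4} for the 6 down — contradiction. So R2C1 = 4.
R1C1 = 6 − 4 = 2 completes the 6 down.
R1C3 = 24 − 23 = 1 completes the 24 across.
R2C3 = 31 − 25 = 6 completes the 31 across.

4 5 6 7 9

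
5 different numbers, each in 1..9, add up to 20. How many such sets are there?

5 distinct digits from 1–9 sum between 15 and 35.
Enumerating: {1,2,3,5,9}, {1,2,3,6,8}, {1,2,4,5,8}, {1,2,4,6,7}, {1,3,4,5,7}, {2,3,4,5,6}.

6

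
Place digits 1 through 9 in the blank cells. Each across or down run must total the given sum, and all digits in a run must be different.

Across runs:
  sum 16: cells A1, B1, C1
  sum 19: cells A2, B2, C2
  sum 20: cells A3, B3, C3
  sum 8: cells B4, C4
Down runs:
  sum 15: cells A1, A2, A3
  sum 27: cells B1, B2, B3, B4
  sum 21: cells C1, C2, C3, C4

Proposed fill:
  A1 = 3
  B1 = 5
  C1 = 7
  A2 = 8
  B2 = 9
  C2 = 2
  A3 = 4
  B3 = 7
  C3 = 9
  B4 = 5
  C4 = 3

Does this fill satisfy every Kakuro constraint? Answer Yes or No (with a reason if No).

No — the down run B1–B4 sums to 26, not 27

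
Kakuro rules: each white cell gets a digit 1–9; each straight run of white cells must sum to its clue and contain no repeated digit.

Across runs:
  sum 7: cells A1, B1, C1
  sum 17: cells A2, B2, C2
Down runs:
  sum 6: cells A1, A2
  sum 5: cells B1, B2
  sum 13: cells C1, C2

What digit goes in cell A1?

1

7 in 3 cells must be {1,2,4}.
The 7 across and the 13 down share only 4, so C1 = 4.
C2 = 13 − 4 = 9 completes the 13 down.
Nothing is forced directly, so branch on A1, whose candidates are 1 or 2. If A1 = 2: that forces B1 = 1, after which A2 would have to be in {1,2,3,5,6,7} for the 17 across but in {4} for the 6 down — contradiction. So A1 = 1.
B1 = 7 − 5 = 2 completes the 7 across.
A2 = 6 − 1 = 5 completes the 6 down.
B2 = 17 − 14 = 3 completes the 17 across.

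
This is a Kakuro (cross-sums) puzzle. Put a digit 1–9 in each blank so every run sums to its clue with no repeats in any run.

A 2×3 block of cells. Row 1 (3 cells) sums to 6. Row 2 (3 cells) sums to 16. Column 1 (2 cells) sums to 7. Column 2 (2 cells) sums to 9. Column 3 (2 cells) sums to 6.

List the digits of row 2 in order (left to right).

6 in 3 cells must be {1,2,3}.
Nothing is forced directly, so branch on (1,1), whose candidates are 1 or 2 or 3. If (1,1) = 1: that forces (1,3) = 2, (2,1) = 6, after which (2,3) would have to be in {1,2,3,7,8,9} for the 16 across but in {4} for the 6 down — contradiction. If (1,1) = 2: that forces (1,3) = 1, (2,1) = 5, after which (2,3) would have to be in {2,3,4,7,8,9} for the 16 across but in {5} for the 6 down — contradiction. So (1,1) = 3.
(2,1) = 7 − 3 = 4 completes the 7 down.
Given what's placed, (2,3) must be 5 to fit the 16 across and 6 down.
(1,3) = 6 − 5 = 1 completes the 6 down.
(2,2) = 16 − 9 = 7 completes the 16 across.
(1,2) = 6 − 4 = 2 completes the 6 across.

4 7 5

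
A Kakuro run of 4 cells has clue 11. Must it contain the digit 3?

The only way to make 11 from 4 distinct digits is {1,2,3,5}, which contains 3.

Yes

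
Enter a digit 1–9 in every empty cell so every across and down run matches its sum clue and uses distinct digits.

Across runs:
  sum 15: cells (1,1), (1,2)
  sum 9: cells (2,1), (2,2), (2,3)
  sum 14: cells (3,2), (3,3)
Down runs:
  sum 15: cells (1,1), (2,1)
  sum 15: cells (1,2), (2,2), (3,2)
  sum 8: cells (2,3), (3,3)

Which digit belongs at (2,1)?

6

The 9 across and the 15 down share only 6, so (2,1) = 6.
(1,1) = 15 − 6 = 9 completes the 15 down.
(1,2) = 15 − 9 = 6 completes the 15 across.
No cell is forced outright now. (3,2) can only be 5 or 8 (the digits allowed by both its 14 across and its 15 down). If (3,2) = 5: then (2,2) would have to be in {1,2} for the 9 across but in {4} for the 15 down — contradiction. So (3,2) = 8.
(2,2) = 15 − 14 = 1 completes the 15 down.
(2,3) = 9 − 7 = 2 completes the 9 across.
(3,3) = 14 − 8 = 6 completes the 14 across.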